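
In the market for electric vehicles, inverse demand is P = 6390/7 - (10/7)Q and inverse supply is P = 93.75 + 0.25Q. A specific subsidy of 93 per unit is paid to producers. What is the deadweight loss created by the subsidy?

Deadweight loss = 121086/47

Pre-subsidy: 6390/7 - (10/7)Q = 93.75 + 0.25Q gives Q* = 22935/47 and P* = 10140/47.
With the subsidy, sellers receive Ps = Pb + 93 for each unit, where Pb is the price buyers pay.
On the curves, Pb = 6390/7 - (10/7)Q and Ps = 93.75 + 0.25Q; the wedge Ps − Pb = 93 gives 93.75 + 0.25Q − (6390/7 - (10/7)Q) = 93, so Q' = 25539/47.
Then Pb = 6390/7 − (10/7)·(25539/47) = 6420/47 and Ps = 93.75 + 0.25·(25539/47) = 10791/47.
The subsidy expands output by 25539/47 − 22935/47 = 2604/47 past the efficient level; on those units the gap between marginal cost and willingness to pay runs from 0 up to 93.
DWL = ½ × 93 × 2604/47 = 121086/47.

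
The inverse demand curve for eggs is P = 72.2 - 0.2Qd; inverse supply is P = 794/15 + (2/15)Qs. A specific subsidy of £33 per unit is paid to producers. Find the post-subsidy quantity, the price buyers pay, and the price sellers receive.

Q' = 156.8; buyers pay £40.84; sellers receive £73.84

Pre-subsidy: 72.2 - 0.2Q = 794/15 + (2/15)Q gives Q* = 57.8 and P* = 60.64.
With the subsidy, sellers receive Ps = Pb + 33 for each unit, where Pb is the price buyers pay.
On the curves, Pb = 72.2 - 0.2Q and Ps = 794/15 + (2/15)Q; the wedge Ps − Pb = 33 gives 794/15 + (2/15)Q − (72.2 - 0.2Q) = 33, so Q' = 156.8.
Then Pb = 72.2 − 0.2·156.8 = 40.84 and Ps = 794/15 + (2/15)·156.8 = 73.84.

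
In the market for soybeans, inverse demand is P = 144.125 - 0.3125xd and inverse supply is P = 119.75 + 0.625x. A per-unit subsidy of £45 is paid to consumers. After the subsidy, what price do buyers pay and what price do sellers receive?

Buyers pay £121; sellers receive £166

Pre-subsidy: 144.125 - 0.3125x = 119.75 + 0.625x gives x* = 26 and P* = 136.
With the rebate, buyers effectively pay Pb = Ps − 45, where Ps is the price sellers receive.
On the curves, Pb = 144.125 - 0.3125x and Ps = 119.75 + 0.625x; the wedge Ps − Pb = 45 gives 119.75 + 0.625x − (144.125 - 0.3125x) = 45, so x' = 74.
Then Pb = 144.125 − 0.3125·74 = 121 and Ps = 119.75 + 0.625·74 = 166.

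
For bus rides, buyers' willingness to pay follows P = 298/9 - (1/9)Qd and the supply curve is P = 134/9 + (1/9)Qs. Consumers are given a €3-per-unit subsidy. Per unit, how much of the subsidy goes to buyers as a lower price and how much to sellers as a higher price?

Pre-subsidy: 298/9 - (1/9)Q = 134/9 + (1/9)Q gives Q* = 82 and P* = 24.
With the rebate, buyers effectively pay Pb = Ps − 3, where Ps is the price sellers receive.
On the curves, Pb = 298/9 - (1/9)Q and Ps = 134/9 + (1/9)Q; the wedge Ps − Pb = 3 gives 134/9 + (1/9)Q − (298/9 - (1/9)Q) = 3, so Q' = 95.5.
Then Pb = 298/9 − (1/9)·95.5 = 22.5 and Ps = 134/9 + (1/9)·95.5 = 25.5.
Buyers' price falls by P* − Pb = 24 − 22.5 = 1.5; sellers' price rises by Ps − P* = 25.5 − 24 = 1.5.

Buyers gain €1.5 per unit; sellers gain €1.5 per unit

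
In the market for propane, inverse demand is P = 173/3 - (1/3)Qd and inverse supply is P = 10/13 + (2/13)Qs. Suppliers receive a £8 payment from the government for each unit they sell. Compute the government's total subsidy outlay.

Government cost = 20248/19

Pre-subsidy: 173/3 - (1/3)Q = 10/13 + (2/13)Q gives Q* = 2219/19 and P* = 356/19.
With the subsidy, sellers receive Ps = Pb + 8 for each unit, where Pb is the price buyers pay.
On the curves, Pb = 173/3 - (1/3)Q and Ps = 10/13 + (2/13)Q; the wedge Ps − Pb = 8 gives 10/13 + (2/13)Q − (173/3 - (1/3)Q) = 8, so Q' = 2531/19.
Then Pb = 173/3 − (1/3)·(2531/19) = 252/19 and Ps = 10/13 + (2/13)·(2531/19) = 404/19.
Government outlay = subsidy × quantity = 8 × 2531/19 = 20248/19.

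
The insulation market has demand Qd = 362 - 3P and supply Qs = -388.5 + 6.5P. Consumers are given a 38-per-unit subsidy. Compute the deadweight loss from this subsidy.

Deadweight loss = 1482

Pre-subsidy: 362 - 3P = -388.5 + 6.5P gives P* = 79, Q* = 125.
With the rebate, buyers effectively pay Pb = Ps − 38, where Ps is the price sellers receive.
Demand in terms of Ps becomes Qd = 362 − 3(Ps − 38) = 476 - 3Ps. Setting this equal to supply: 476 - 3Ps = -388.5 + 6.5Ps, so Ps = 91.
Buyers pay Pb = 91 − 38 = 53; Q' = -388.5 + 6.5·91 = 203.
The subsidy expands output by 203 − 125 = 78 past the efficient level; on those units the gap between marginal cost and willingness to pay runs from 0 up to 38.
DWL = ½ × 38 × 78 = 1482.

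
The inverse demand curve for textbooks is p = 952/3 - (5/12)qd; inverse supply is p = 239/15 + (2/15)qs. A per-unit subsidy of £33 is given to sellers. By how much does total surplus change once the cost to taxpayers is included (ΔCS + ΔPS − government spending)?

Pre-subsidy: 952/3 - (5/12)q = 239/15 + (2/15)q gives q* = 548 and p* = 89.
With the subsidy, sellers receive ps = pb + 33 for each unit, where pb is the price buyers pay.
On the curves, pb = 952/3 - (5/12)q and ps = 239/15 + (2/15)q; the wedge ps − pb = 33 gives 239/15 + (2/15)q − (952/3 - (5/12)q) = 33, so q' = 608.
Then pb = 952/3 − (5/12)·608 = 64 and ps = 239/15 + (2/15)·608 = 97.
ΔCS = ½(548 + 608)(89 − 64) = 14450; ΔPS = ½(548 + 608)(97 − 89) = 4624.
Government spending = 33 × 608 = 20064.
Net change = 14450 + 4624 − 20064 = -990. The loss equals the DWL triangle ½·33·60.

Net change in total surplus = -£990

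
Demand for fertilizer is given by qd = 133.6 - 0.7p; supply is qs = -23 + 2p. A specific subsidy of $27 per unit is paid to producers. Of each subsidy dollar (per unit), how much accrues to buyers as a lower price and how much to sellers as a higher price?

Buyers gain $20 per unit; sellers gain $7 per unit

Pre-subsidy: 133.6 - 0.7p = -23 + 2p gives p* = 58, q* = 93.
With the subsidy, sellers receive ps = pb + 27 for each unit, where pb is the price buyers pay.
Supply in terms of pb becomes qs = -23 + 2(pb + 27) = 31 + 2pb. Setting this equal to demand: 133.6 - 0.7pb = 31 + 2pb, so pb = 38.
Sellers receive ps = 38 + 27 = 65; q' = 133.6 − 0.7·38 = 107.
Buyers' price falls by p* − pb = 58 − 38 = 20; sellers' price rises by ps − p* = 65 − 58 = 7.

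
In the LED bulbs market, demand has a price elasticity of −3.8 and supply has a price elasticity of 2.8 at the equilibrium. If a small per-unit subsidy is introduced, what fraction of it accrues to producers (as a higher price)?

For a small subsidy around the equilibrium, the benefit split depends on the relative slopes, which at a point are proportional to the elasticities.
Buyer share = εs/(εs + |εd|) = 2.8/(2.8 + 3.8) = 14/33; seller share = |εd|/(εs + |εd|) = 19/33.
So producers capture 19/33 of the subsidy.

Producer share = 19/33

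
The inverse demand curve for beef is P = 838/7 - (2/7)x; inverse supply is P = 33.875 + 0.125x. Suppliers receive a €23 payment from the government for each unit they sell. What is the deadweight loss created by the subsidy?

Deadweight loss = €644

Pre-subsidy: 838/7 - (2/7)x = 33.875 + 0.125x gives x* = 209 and P* = 60.
With the subsidy, sellers receive Ps = Pb + 23 for each unit, where Pb is the price buyers pay.
On the curves, Pb = 838/7 - (2/7)x and Ps = 33.875 + 0.125x; the wedge Ps − Pb = 23 gives 33.875 + 0.125x − (838/7 - (2/7)x) = 23, so x' = 265.
Then Pb = 838/7 − (2/7)·265 = 44 and Ps = 33.875 + 0.125·265 = 67.
The subsidy expands output by 265 − 209 = 56 past the efficient level; on those units the gap between marginal cost and willingness to pay runs from 0 up to 23.
DWL = ½ × 23 × 56 = 644.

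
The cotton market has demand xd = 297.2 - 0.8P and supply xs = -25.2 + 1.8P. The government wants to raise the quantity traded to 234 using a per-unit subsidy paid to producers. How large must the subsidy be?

Required subsidy s = 65 per unit

At x = 234, invert demand for the buyer price: Pb = (297.2 − 234)/0.8 = 79; invert supply for the seller price: Ps = (234 − (-25.2))/1.8 = 144.
The subsidy must fill the gap: s = Ps − Pb = 144 − 79 = 65.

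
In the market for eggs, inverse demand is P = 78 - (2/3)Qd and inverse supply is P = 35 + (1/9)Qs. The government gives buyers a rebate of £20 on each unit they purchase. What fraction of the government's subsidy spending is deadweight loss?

Pre-subsidy: 78 - (2/3)Q = 35 + (1/9)Q gives Q* = 387/7 and P* = 288/7.
With the rebate, buyers effectively pay Pb = Ps − 20, where Ps is the price sellers receive.
On the curves, Pb = 78 - (2/3)Q and Ps = 35 + (1/9)Q; the wedge Ps − Pb = 20 gives 35 + (1/9)Q − (78 - (2/3)Q) = 20, so Q' = 81.
Then Pb = 78 − (2/3)·81 = 24 and Ps = 35 + (1/9)·81 = 44.
ΔCS = ½(387/7 + 81)(288/7 − 24) = 57240/49; ΔPS = ½(387/7 + 81)(44 − 288/7) = 9540/49.
Government spending = 20 × 81 = 1620.
DWL = ½ × 20 × (81 − 387/7) = 1800/7; fraction = (1800/7) / 1620 = 10/63.

DWL / government spending = 10/63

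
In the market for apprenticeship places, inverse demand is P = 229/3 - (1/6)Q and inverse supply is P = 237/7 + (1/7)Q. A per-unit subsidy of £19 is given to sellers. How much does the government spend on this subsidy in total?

Government cost = 49058/13

Pre-subsidy: 229/3 - (1/6)Q = 237/7 + (1/7)Q gives Q* = 1784/13 and P* = 695/13.
With the subsidy, sellers receive Ps = Pb + 19 for each unit, where Pb is the price buyers pay.
On the curves, Pb = 229/3 - (1/6)Q and Ps = 237/7 + (1/7)Q; the wedge Ps − Pb = 19 gives 237/7 + (1/7)Q − (229/3 - (1/6)Q) = 19, so Q' = 2582/13.
Then Pb = 229/3 − (1/6)·(2582/13) = 562/13 and Ps = 237/7 + (1/7)·(2582/13) = 809/13.
Government outlay = subsidy × quantity = 19 × 2582/13 = 49058/13.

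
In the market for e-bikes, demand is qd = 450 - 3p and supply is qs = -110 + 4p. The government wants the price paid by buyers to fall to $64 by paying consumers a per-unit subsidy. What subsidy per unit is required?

Required subsidy s = $28 per unit

At a buyer price of 64, quantity demanded is 450 − 3·64 = 258.
Sellers supply 258 only when they receive ps with -110 + 4·ps = 258, i.e. ps = 92.
s = ps − pb = 92 − 64 = 28.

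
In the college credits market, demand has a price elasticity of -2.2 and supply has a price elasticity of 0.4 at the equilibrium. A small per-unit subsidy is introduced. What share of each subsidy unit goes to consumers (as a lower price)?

For a small subsidy around the equilibrium, the benefit split depends on the relative slopes, which at a point are proportional to the elasticities.
Buyer share = εs/(εs + |εd|) = 0.4/(0.4 + 2.2) = 2/13; seller share = |εd|/(εs + |εd|) = 11/13.

Consumer share = 2/13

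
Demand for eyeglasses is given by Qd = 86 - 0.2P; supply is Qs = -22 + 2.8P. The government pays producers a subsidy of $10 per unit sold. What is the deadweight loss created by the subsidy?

Deadweight loss = 28/3

Pre-subsidy: 86 - 0.2P = -22 + 2.8P gives P* = 36, Q* = 78.8.
With the subsidy, sellers receive Ps = Pb + 10 for each unit, where Pb is the price buyers pay.
Supply in terms of Pb becomes Qs = -22 + 2.8(Pb + 10) = 6 + 2.8Pb. Setting this equal to demand: 86 - 0.2Pb = 6 + 2.8Pb, so Pb = 80/3.
Sellers receive Ps = 80/3 + 10 = 110/3; Q' = 86 − 0.2·(80/3) = 242/3.
The subsidy expands output by 242/3 − 78.8 = 28/15 past the efficient level; on those units the gap between marginal cost and willingness to pay runs from 0 up to 10.
DWL = ½ × 10 × 28/15 = 28/3.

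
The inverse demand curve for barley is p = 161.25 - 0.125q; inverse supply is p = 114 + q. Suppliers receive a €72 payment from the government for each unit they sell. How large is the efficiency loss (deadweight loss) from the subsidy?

Deadweight loss = €2304

Pre-subsidy: 161.25 - 0.125q = 114 + q gives q* = 42 and p* = 156.
With the subsidy, sellers receive ps = pb + 72 for each unit, where pb is the price buyers pay.
On the curves, pb = 161.25 - 0.125q and ps = 114 + q; the wedge ps − pb = 72 gives 114 + q − (161.25 - 0.125q) = 72, so q' = 106.
Then pb = 161.25 − 0.125·106 = 148 and ps = 114 + 1·106 = 220.
The subsidy expands output by 106 − 42 = 64 past the efficient level; on those units the gap between marginal cost and willingness to pay runs from 0 up to 72.
DWL = ½ × 72 × 64 = 2304.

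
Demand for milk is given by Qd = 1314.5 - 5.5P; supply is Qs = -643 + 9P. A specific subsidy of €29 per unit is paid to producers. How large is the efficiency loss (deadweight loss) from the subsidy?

Deadweight loss = €1435.5

Pre-subsidy: 1314.5 - 5.5P = -643 + 9P gives P* = 135, Q* = 572.
With the subsidy, sellers receive Ps = Pb + 29 for each unit, where Pb is the price buyers pay.
Supply in terms of Pb becomes Qs = -643 + 9(Pb + 29) = -382 + 9Pb. Setting this equal to demand: 1314.5 - 5.5Pb = -382 + 9Pb, so Pb = 117.
Sellers receive Ps = 117 + 29 = 146; Q' = 1314.5 − 5.5·117 = 671.
The subsidy expands output by 671 − 572 = 99 past the efficient level; on those units the gap between marginal cost and willingness to pay runs from 0 up to 29.
DWL = ½ × 29 × 99 = 1435.5.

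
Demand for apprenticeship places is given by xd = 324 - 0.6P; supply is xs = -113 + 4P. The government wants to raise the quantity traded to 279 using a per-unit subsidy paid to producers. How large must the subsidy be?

At x = 279, invert demand for the buyer price: Pb = (324 − 279)/0.6 = 75; invert supply for the seller price: Ps = (279 − (-113))/4 = 98.
The subsidy must fill the gap: s = Ps − Pb = 98 − 75 = 23.

Required subsidy s = 23 per unit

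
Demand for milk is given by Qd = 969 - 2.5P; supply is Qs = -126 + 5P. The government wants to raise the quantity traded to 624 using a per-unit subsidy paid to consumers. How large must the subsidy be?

Required subsidy s = 12 per unit

At Q = 624, invert demand for the buyer price: Pb = (969 − 624)/2.5 = 138; invert supply for the seller price: Ps = (624 − (-126))/5 = 150.
The subsidy must fill the gap: s = Ps − Pb = 150 − 138 = 12.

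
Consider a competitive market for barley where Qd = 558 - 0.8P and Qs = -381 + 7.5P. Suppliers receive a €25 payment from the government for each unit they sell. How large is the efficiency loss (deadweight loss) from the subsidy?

Deadweight loss = 18750/83

Pre-subsidy: 558 - 0.8P = -381 + 7.5P gives P* = 9390/83, Q* = 38802/83.
With the subsidy, sellers receive Ps = Pb + 25 for each unit, where Pb is the price buyers pay.
Supply in terms of Pb becomes Qs = -381 + 7.5(Pb + 25) = -193.5 + 7.5Pb. Setting this equal to demand: 558 - 0.8Pb = -193.5 + 7.5Pb, so Pb = 7515/83.
Sellers receive Ps = 7515/83 + 25 = 9590/83; Q' = 558 − 0.8·(7515/83) = 40302/83.
The subsidy expands output by 40302/83 − 38802/83 = 1500/83 past the efficient level; on those units the gap between marginal cost and willingness to pay runs from 0 up to 25.
DWL = ½ × 25 × 1500/83 = 18750/83.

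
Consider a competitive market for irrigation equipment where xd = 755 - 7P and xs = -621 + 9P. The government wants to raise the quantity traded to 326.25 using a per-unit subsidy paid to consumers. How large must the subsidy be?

At x = 326.25, invert demand for the buyer price: Pb = (755 − 326.25)/7 = 61.25; invert supply for the seller price: Ps = (326.25 − (-621))/9 = 105.25.
The subsidy must fill the gap: s = Ps − Pb = 105.25 − 61.25 = 44.

Required subsidy s = 44 per unit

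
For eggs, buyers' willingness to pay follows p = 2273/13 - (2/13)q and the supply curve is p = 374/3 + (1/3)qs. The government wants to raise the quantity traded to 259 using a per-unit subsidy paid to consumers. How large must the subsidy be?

At q = 259, from the demand curve buyers pay pb = 2273/13 − (2/13)·259 = 135; from the supply curve sellers need ps = 374/3 + (1/3)·259 = 211.
The subsidy must fill the gap: s = ps − pb = 211 − 135 = 76.

Required subsidy s = 76 per unit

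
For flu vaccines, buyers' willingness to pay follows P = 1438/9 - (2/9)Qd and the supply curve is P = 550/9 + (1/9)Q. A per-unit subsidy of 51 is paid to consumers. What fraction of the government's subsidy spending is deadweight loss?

Pre-subsidy: 1438/9 - (2/9)Q = 550/9 + (1/9)Q gives Q* = 296 and P* = 94.
With the rebate, buyers effectively pay Pb = Ps − 51, where Ps is the price sellers receive.
On the curves, Pb = 1438/9 - (2/9)Q and Ps = 550/9 + (1/9)Q; the wedge Ps − Pb = 51 gives 550/9 + (1/9)Q − (1438/9 - (2/9)Q) = 51, so Q' = 449.
Then Pb = 1438/9 − (2/9)·449 = 60 and Ps = 550/9 + (1/9)·449 = 111.
ΔCS = ½(296 + 449)(94 − 60) = 12665; ΔPS = ½(296 + 449)(111 − 94) = 6332.5.
Government spending = 51 × 449 = 22899.
DWL = ½ × 51 × (449 − 296) = 3901.5; fraction = 3901.5 / 22899 = 153/898.

DWL / government spending = 153/898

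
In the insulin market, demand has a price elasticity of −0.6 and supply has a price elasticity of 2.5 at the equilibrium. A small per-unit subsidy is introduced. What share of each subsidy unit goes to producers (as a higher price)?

For a small subsidy around the equilibrium, the benefit split depends on the relative slopes, which at a point are proportional to the elasticities.
Buyer share = εs/(εs + |εd|) = 2.5/(2.5 + 0.6) = 25/31; seller share = |εd|/(εs + |εd|) = 6/31.
So producers capture 6/31 of the subsidy.

Producer share = 6/31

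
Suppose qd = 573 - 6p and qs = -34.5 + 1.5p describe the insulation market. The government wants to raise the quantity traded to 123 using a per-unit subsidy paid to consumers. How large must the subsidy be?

Required subsidy s = 30 per unit

At q = 123, invert demand for the buyer price: pb = (573 − 123)/6 = 75; invert supply for the seller price: ps = (123 − (-34.5))/1.5 = 105.
The subsidy must fill the gap: s = ps − pb = 105 − 75 = 30.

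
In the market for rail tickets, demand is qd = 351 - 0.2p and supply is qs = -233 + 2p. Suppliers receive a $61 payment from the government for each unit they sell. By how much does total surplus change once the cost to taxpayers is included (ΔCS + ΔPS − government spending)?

Net change in total surplus = -3721/11

Pre-subsidy: 351 - 0.2p = -233 + 2p gives p* = 2920/11, q* = 3277/11.
With the subsidy, sellers receive ps = pb + 61 for each unit, where pb is the price buyers pay.
Supply in terms of pb becomes qs = -233 + 2(pb + 61) = -111 + 2pb. Setting this equal to demand: 351 - 0.2pb = -111 + 2pb, so pb = 210.
Sellers receive ps = 210 + 61 = 271; q' = 351 − 0.2·210 = 309.
ΔCS = ½(3277/11 + 309)(2920/11 − 210) = 2036180/121; ΔPS = ½(3277/11 + 309)(271 − 2920/11) = 203618/121.
Government spending = 61 × 309 = 18849.
Net change = 2036180/121 + 203618/121 − 18849 = -3721/11. The loss equals the DWL triangle ½·61·122/11.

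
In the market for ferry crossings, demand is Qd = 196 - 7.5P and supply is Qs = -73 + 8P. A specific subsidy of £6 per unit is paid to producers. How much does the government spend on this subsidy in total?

Government cost = 16566/31

Pre-subsidy: 196 - 7.5P = -73 + 8P gives P* = 538/31, Q* = 2041/31.
With the subsidy, sellers receive Ps = Pb + 6 for each unit, where Pb is the price buyers pay.
Supply in terms of Pb becomes Qs = -73 + 8(Pb + 6) = -25 + 8Pb. Setting this equal to demand: 196 - 7.5Pb = -25 + 8Pb, so Pb = 442/31.
Sellers receive Ps = 442/31 + 6 = 628/31; Q' = 196 − 7.5·(442/31) = 2761/31.
Government outlay = subsidy × quantity = 6 × 2761/31 = 16566/31.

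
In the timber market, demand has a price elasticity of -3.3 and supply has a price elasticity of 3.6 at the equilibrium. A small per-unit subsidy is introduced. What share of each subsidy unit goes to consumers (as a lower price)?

For a small subsidy around the equilibrium, the benefit split depends on the relative slopes, which at a point are proportional to the elasticities.
Buyer share = εs/(εs + |εd|) = 3.6/(3.6 + 3.3) = 12/23; seller share = |εd|/(εs + |εd|) = 11/23.

Consumer share = 12/23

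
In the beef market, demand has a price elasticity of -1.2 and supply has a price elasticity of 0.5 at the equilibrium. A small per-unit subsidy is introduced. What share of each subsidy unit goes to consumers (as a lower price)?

For a small subsidy around the equilibrium, the benefit split depends on the relative slopes, which at a point are proportional to the elasticities.
Buyer share = εs/(εs + |εd|) = 0.5/(0.5 + 1.2) = 5/17; seller share = |εd|/(εs + |εd|) = 12/17.

Consumer share = 5/17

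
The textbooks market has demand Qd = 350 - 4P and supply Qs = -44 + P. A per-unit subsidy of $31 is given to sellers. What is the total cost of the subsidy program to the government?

Government cost = $1847.6

Pre-subsidy: 350 - 4P = -44 + P gives P* = 78.8, Q* = 34.8.
With the subsidy, sellers receive Ps = Pb + 31 for each unit, where Pb is the price buyers pay.
Supply in terms of Pb becomes Qs = -44 + 1(Pb + 31) = -13 + Pb. Setting this equal to demand: 350 - 4Pb = -13 + Pb, so Pb = 72.6.
Sellers receive Ps = 72.6 + 31 = 103.6; Q' = 350 − 4·72.6 = 59.6.
Government outlay = subsidy × quantity = 31 × 59.6 = 1847.6.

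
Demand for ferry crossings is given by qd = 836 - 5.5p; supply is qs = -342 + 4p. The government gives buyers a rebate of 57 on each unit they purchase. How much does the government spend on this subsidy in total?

Government cost = 16302

Pre-subsidy: 836 - 5.5p = -342 + 4p gives p* = 124, q* = 154.
With the rebate, buyers effectively pay pb = ps − 57, where ps is the price sellers receive.
Demand in terms of ps becomes qd = 836 − 5.5(ps − 57) = 1149.5 - 5.5ps. Setting this equal to supply: 1149.5 - 5.5ps = -342 + 4ps, so ps = 157.
Buyers pay pb = 157 − 57 = 100; q' = -342 + 4·157 = 286.
Government outlay = subsidy × quantity = 57 × 286 = 16302.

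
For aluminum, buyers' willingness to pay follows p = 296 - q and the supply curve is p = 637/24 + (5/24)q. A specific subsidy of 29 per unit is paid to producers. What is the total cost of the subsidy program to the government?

Government cost = 7163

Pre-subsidy: 296 - q = 637/24 + (5/24)q gives q* = 223 and p* = 73.
With the subsidy, sellers receive ps = pb + 29 for each unit, where pb is the price buyers pay.
On the curves, pb = 296 - q and ps = 637/24 + (5/24)q; the wedge ps − pb = 29 gives 637/24 + (5/24)q − (296 - q) = 29, so q' = 247.
Then pb = 296 − 1·247 = 49 and ps = 637/24 + (5/24)·247 = 78.
Government outlay = subsidy × quantity = 29 × 247 = 7163.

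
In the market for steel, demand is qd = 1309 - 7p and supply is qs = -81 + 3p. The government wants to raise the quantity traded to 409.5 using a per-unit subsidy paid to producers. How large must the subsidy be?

Required subsidy s = 35 per unit

At q = 409.5, invert demand for the buyer price: pb = (1309 − 409.5)/7 = 128.5; invert supply for the seller price: ps = (409.5 − (-81))/3 = 163.5.
The subsidy must fill the gap: s = ps − pb = 163.5 − 128.5 = 35.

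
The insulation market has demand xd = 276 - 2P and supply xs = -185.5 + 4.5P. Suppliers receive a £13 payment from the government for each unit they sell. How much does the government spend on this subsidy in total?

Pre-subsidy: 276 - 2P = -185.5 + 4.5P gives P* = 71, x* = 134.
With the subsidy, sellers receive Ps = Pb + 13 for each unit, where Pb is the price buyers pay.
Supply in terms of Pb becomes xs = -185.5 + 4.5(Pb + 13) = -127 + 4.5Pb. Setting this equal to demand: 276 - 2Pb = -127 + 4.5Pb, so Pb = 62.
Sellers receive Ps = 62 + 13 = 75; x' = 276 − 2·62 = 152.
Government outlay = subsidy × quantity = 13 × 152 = 1976.

Government cost = £1976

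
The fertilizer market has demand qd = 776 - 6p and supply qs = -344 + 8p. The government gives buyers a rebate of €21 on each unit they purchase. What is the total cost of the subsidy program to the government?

Government cost = €7728

Pre-subsidy: 776 - 6p = -344 + 8p gives p* = 80, q* = 296.
With the rebate, buyers effectively pay pb = ps − 21, where ps is the price sellers receive.
Demand in terms of ps becomes qd = 776 − 6(ps − 21) = 902 - 6ps. Setting this equal to supply: 902 - 6ps = -344 + 8ps, so ps = 89.
Buyers pay pb = 89 − 21 = 68; q' = -344 + 8·89 = 368.
Government outlay = subsidy × quantity = 21 × 368 = 7728.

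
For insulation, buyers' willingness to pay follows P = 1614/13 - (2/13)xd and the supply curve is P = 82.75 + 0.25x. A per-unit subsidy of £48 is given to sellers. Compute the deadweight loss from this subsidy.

Deadweight loss = 19968/7

Pre-subsidy: 1614/13 - (2/13)x = 82.75 + 0.25x gives x* = 2153/21 and P* = 2276/21.
With the subsidy, sellers receive Ps = Pb + 48 for each unit, where Pb is the price buyers pay.
On the curves, Pb = 1614/13 - (2/13)x and Ps = 82.75 + 0.25x; the wedge Ps − Pb = 48 gives 82.75 + 0.25x − (1614/13 - (2/13)x) = 48, so x' = 4649/21.
Then Pb = 1614/13 − (2/13)·(4649/21) = 1892/21 and Ps = 82.75 + 0.25·(4649/21) = 2900/21.
The subsidy expands output by 4649/21 − 2153/21 = 832/7 past the efficient level; on those units the gap between marginal cost and willingness to pay runs from 0 up to 48.
DWL = ½ × 48 × 832/7 = 19968/7.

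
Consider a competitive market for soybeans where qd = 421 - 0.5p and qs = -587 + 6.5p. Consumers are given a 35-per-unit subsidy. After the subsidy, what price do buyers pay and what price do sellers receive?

Pre-subsidy: 421 - 0.5p = -587 + 6.5p gives p* = 144, q* = 349.
With the rebate, buyers effectively pay pb = ps − 35, where ps is the price sellers receive.
Demand in terms of ps becomes qd = 421 − 0.5(ps − 35) = 438.5 - 0.5ps. Setting this equal to supply: 438.5 - 0.5ps = -587 + 6.5ps, so ps = 146.5.
Buyers pay pb = 146.5 − 35 = 111.5; q' = -587 + 6.5·146.5 = 365.25.

Buyers pay 111.5; sellers receive 146.5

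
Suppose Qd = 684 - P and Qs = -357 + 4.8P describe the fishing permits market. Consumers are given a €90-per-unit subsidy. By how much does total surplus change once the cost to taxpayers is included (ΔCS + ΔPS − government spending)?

Pre-subsidy: 684 - P = -357 + 4.8P gives P* = 5205/29, Q* = 14631/29.
With the rebate, buyers effectively pay Pb = Ps − 90, where Ps is the price sellers receive.
Demand in terms of Ps becomes Qd = 684 − 1(Ps − 90) = 774 - Ps. Setting this equal to supply: 774 - Ps = -357 + 4.8Ps, so Ps = 195.
Buyers pay Pb = 195 − 90 = 105; Q' = -357 + 4.8·195 = 579.
ΔCS = ½(14631/29 + 579)(5205/29 − 105) = 33935760/841; ΔPS = ½(14631/29 + 579)(195 − 5205/29) = 7069950/841.
Government spending = 90 × 579 = 52110.
Net change = 33935760/841 + 7069950/841 − 52110 = -97200/29. The loss equals the DWL triangle ½·90·2160/29.

Net change in total surplus = -97200/29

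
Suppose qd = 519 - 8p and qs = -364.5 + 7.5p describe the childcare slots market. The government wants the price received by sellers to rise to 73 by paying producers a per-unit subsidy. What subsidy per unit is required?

At a seller price of 73, quantity supplied is -364.5 + 7.5·73 = 183.
Buyers absorb 183 only when they pay pb with 519 − 8·pb = 183, i.e. pb = 42.
s = ps − pb = 73 − 42 = 31.

Required subsidy s = 31 per unit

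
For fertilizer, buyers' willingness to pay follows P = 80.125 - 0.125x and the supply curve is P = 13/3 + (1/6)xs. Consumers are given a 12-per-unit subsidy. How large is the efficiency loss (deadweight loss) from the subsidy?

Pre-subsidy: 80.125 - 0.125x = 13/3 + (1/6)x gives x* = 1819/7 and P* = 667/14.
With the rebate, buyers effectively pay Pb = Ps − 12, where Ps is the price sellers receive.
On the curves, Pb = 80.125 - 0.125x and Ps = 13/3 + (1/6)x; the wedge Ps − Pb = 12 gives 13/3 + (1/6)x − (80.125 - 0.125x) = 12, so x' = 301.
Then Pb = 80.125 − 0.125·301 = 42.5 and Ps = 13/3 + (1/6)·301 = 54.5.
The subsidy expands output by 301 − 1819/7 = 288/7 past the efficient level; on those units the gap between marginal cost and willingness to pay runs from 0 up to 12.
DWL = ½ × 12 × 288/7 = 1728/7.

Deadweight loss = 1728/7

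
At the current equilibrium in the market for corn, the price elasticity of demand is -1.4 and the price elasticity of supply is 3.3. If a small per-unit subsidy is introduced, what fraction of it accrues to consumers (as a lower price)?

Consumer share = 33/47

For a small subsidy around the equilibrium, the benefit split depends on the relative slopes, which at a point are proportional to the elasticities.
Buyer share = εs/(εs + |εd|) = 3.3/(3.3 + 1.4) = 33/47; seller share = |εd|/(εs + |εd|) = 14/47.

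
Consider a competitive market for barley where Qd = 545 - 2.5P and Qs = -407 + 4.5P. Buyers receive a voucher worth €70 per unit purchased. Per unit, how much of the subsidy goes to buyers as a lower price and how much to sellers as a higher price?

Buyers gain €45 per unit; sellers gain €25 per unit

Pre-subsidy: 545 - 2.5P = -407 + 4.5P gives P* = 136, Q* = 205.
With the rebate, buyers effectively pay Pb = Ps − 70, where Ps is the price sellers receive.
Demand in terms of Ps becomes Qd = 545 − 2.5(Ps − 70) = 720 - 2.5Ps. Setting this equal to supply: 720 - 2.5Ps = -407 + 4.5Ps, so Ps = 161.
Buyers pay Pb = 161 − 70 = 91; Q' = -407 + 4.5·161 = 317.5.
Buyers' price falls by P* − Pb = 136 − 91 = 45; sellers' price rises by Ps − P* = 161 − 136 = 25.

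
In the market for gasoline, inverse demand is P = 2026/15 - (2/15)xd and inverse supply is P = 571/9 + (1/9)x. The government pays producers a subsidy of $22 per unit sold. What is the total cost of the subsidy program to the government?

Pre-subsidy: 2026/15 - (2/15)x = 571/9 + (1/9)x gives x* = 293 and P* = 96.
With the subsidy, sellers receive Ps = Pb + 22 for each unit, where Pb is the price buyers pay.
On the curves, Pb = 2026/15 - (2/15)x and Ps = 571/9 + (1/9)x; the wedge Ps − Pb = 22 gives 571/9 + (1/9)x − (2026/15 - (2/15)x) = 22, so x' = 383.
Then Pb = 2026/15 − (2/15)·383 = 84 and Ps = 571/9 + (1/9)·383 = 106.
Government outlay = subsidy × quantity = 22 × 383 = 8426.

Government cost = $8426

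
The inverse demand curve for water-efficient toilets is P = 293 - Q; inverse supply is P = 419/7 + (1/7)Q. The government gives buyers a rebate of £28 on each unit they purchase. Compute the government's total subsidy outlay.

Government cost = £6398

Pre-subsidy: 293 - Q = 419/7 + (1/7)Q gives Q* = 204 and P* = 89.
With the rebate, buyers effectively pay Pb = Ps − 28, where Ps is the price sellers receive.
On the curves, Pb = 293 - Q and Ps = 419/7 + (1/7)Q; the wedge Ps − Pb = 28 gives 419/7 + (1/7)Q − (293 - Q) = 28, so Q' = 228.5.
Then Pb = 293 − 1·228.5 = 64.5 and Ps = 419/7 + (1/7)·228.5 = 92.5.
Government outlay = subsidy × quantity = 28 × 228.5 = 6398.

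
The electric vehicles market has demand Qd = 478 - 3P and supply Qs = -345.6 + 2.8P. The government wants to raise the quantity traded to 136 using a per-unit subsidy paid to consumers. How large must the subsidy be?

At Q = 136, invert demand for the buyer price: Pb = (478 − 136)/3 = 114; invert supply for the seller price: Ps = (136 − (-345.6))/2.8 = 172.
The subsidy must fill the gap: s = Ps − Pb = 172 − 114 = 58.

Required subsidy s = 58 per unit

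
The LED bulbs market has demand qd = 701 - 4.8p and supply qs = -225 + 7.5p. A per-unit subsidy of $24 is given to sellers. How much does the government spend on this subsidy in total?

Pre-subsidy: 701 - 4.8p = -225 + 7.5p gives p* = 9260/123, q* = 13925/41.
With the subsidy, sellers receive ps = pb + 24 for each unit, where pb is the price buyers pay.
Supply in terms of pb becomes qs = -225 + 7.5(pb + 24) = -45 + 7.5pb. Setting this equal to demand: 701 - 4.8pb = -45 + 7.5pb, so pb = 7460/123.
Sellers receive ps = 7460/123 + 24 = 10412/123; q' = 701 − 4.8·(7460/123) = 16805/41.
Government outlay = subsidy × quantity = 24 × 16805/41 = 403320/41.

Government cost = 403320/41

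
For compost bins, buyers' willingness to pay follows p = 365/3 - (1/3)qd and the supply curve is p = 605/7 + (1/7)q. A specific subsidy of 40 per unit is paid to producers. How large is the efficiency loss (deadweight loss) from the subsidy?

Deadweight loss = 1680

Pre-subsidy: 365/3 - (1/3)q = 605/7 + (1/7)q gives q* = 74 and p* = 97.
With the subsidy, sellers receive ps = pb + 40 for each unit, where pb is the price buyers pay.
On the curves, pb = 365/3 - (1/3)q and ps = 605/7 + (1/7)q; the wedge ps − pb = 40 gives 605/7 + (1/7)q − (365/3 - (1/3)q) = 40, so q' = 158.
Then pb = 365/3 − (1/3)·158 = 69 and ps = 605/7 + (1/7)·158 = 109.
The subsidy expands output by 158 − 74 = 84 past the efficient level; on those units the gap between marginal cost and willingness to pay runs from 0 up to 40.
DWL = ½ × 40 × 84 = 1680.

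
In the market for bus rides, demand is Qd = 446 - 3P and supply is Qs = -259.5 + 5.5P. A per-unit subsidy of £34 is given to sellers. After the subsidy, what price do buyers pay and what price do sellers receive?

Pre-subsidy: 446 - 3P = -259.5 + 5.5P gives P* = 83, Q* = 197.
With the subsidy, sellers receive Ps = Pb + 34 for each unit, where Pb is the price buyers pay.
Supply in terms of Pb becomes Qs = -259.5 + 5.5(Pb + 34) = -72.5 + 5.5Pb. Setting this equal to demand: 446 - 3Pb = -72.5 + 5.5Pb, so Pb = 61.
Sellers receive Ps = 61 + 34 = 95; Q' = 446 − 3·61 = 263.

Buyers pay £61; sellers receive £95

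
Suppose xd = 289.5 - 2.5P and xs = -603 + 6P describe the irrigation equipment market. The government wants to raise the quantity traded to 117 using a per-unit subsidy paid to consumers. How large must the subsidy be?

Required subsidy s = 51 per unit

At x = 117, invert demand for the buyer price: Pb = (289.5 − 117)/2.5 = 69; invert supply for the seller price: Ps = (117 − (-603))/6 = 120.
The subsidy must fill the gap: s = Ps − Pb = 120 − 69 = 51.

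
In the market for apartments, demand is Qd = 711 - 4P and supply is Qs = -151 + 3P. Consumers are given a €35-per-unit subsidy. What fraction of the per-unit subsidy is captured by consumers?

Pre-subsidy: 711 - 4P = -151 + 3P gives P* = 862/7, Q* = 1529/7.
With the rebate, buyers effectively pay Pb = Ps − 35, where Ps is the price sellers receive.
Demand in terms of Ps becomes Qd = 711 − 4(Ps − 35) = 851 - 4Ps. Setting this equal to supply: 851 - 4Ps = -151 + 3Ps, so Ps = 1002/7.
Buyers pay Pb = 1002/7 − 35 = 757/7; Q' = -151 + 3·(1002/7) = 1949/7.
Buyers' price falls by P* − Pb = 862/7 − 757/7 = 15; sellers' price rises by Ps − P* = 1002/7 − 862/7 = 20.
So consumers capture 15/35 = 3/7 of each unit of subsidy.

Consumer share = 3/7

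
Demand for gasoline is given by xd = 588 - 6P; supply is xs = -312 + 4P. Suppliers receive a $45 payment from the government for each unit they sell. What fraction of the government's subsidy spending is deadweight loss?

Pre-subsidy: 588 - 6P = -312 + 4P gives P* = 90, x* = 48.
With the subsidy, sellers receive Ps = Pb + 45 for each unit, where Pb is the price buyers pay.
Supply in terms of Pb becomes xs = -312 + 4(Pb + 45) = -132 + 4Pb. Setting this equal to demand: 588 - 6Pb = -132 + 4Pb, so Pb = 72.
Sellers receive Ps = 72 + 45 = 117; x' = 588 − 6·72 = 156.
ΔCS = ½(48 + 156)(90 − 72) = 1836; ΔPS = ½(48 + 156)(117 − 90) = 2754.
Government spending = 45 × 156 = 7020.
DWL = ½ × 45 × (156 − 48) = 2430; fraction = 2430 / 7020 = 9/26.

DWL / government spending = 9/26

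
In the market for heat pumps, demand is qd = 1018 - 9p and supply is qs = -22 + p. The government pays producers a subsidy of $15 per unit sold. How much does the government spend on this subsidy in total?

Pre-subsidy: 1018 - 9p = -22 + p gives p* = 104, q* = 82.
With the subsidy, sellers receive ps = pb + 15 for each unit, where pb is the price buyers pay.
Supply in terms of pb becomes qs = -22 + 1(pb + 15) = -7 + pb. Setting this equal to demand: 1018 - 9pb = -7 + pb, so pb = 102.5.
Sellers receive ps = 102.5 + 15 = 117.5; q' = 1018 − 9·102.5 = 95.5.
Government outlay = subsidy × quantity = 15 × 95.5 = 1432.5.

Government cost = $1432.5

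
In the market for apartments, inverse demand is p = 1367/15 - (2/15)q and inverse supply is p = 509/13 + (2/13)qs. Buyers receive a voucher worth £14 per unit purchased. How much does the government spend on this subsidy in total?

Pre-subsidy: 1367/15 - (2/15)q = 509/13 + (2/13)q gives q* = 181 and p* = 67.
With the rebate, buyers effectively pay pb = ps − 14, where ps is the price sellers receive.
On the curves, pb = 1367/15 - (2/15)q and ps = 509/13 + (2/13)q; the wedge ps − pb = 14 gives 509/13 + (2/13)q − (1367/15 - (2/15)q) = 14, so q' = 229.75.
Then pb = 1367/15 − (2/15)·229.75 = 60.5 and ps = 509/13 + (2/13)·229.75 = 74.5.
Government outlay = subsidy × quantity = 14 × 229.75 = 3216.5.

Government cost = £3216.5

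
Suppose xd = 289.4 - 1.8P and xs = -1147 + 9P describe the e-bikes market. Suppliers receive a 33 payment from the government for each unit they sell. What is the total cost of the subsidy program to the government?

Pre-subsidy: 289.4 - 1.8P = -1147 + 9P gives P* = 133, x* = 50.
With the subsidy, sellers receive Ps = Pb + 33 for each unit, where Pb is the price buyers pay.
Supply in terms of Pb becomes xs = -1147 + 9(Pb + 33) = -850 + 9Pb. Setting this equal to demand: 289.4 - 1.8Pb = -850 + 9Pb, so Pb = 105.5.
Sellers receive Ps = 105.5 + 33 = 138.5; x' = 289.4 − 1.8·105.5 = 99.5.
Government outlay = subsidy × quantity = 33 × 99.5 = 3283.5.

Government cost = 3283.5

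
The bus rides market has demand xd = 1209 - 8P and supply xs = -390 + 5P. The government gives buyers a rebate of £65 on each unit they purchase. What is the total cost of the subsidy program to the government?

Pre-subsidy: 1209 - 8P = -390 + 5P gives P* = 123, x* = 225.
With the rebate, buyers effectively pay Pb = Ps − 65, where Ps is the price sellers receive.
Demand in terms of Ps becomes xd = 1209 − 8(Ps − 65) = 1729 - 8Ps. Setting this equal to supply: 1729 - 8Ps = -390 + 5Ps, so Ps = 163.
Buyers pay Pb = 163 − 65 = 98; x' = -390 + 5·163 = 425.
Government outlay = subsidy × quantity = 65 × 425 = 27625.

Government cost = £27625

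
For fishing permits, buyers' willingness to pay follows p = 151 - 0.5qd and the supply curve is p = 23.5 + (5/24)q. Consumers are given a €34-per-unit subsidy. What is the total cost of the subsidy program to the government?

Government cost = €7752

Pre-subsidy: 151 - 0.5q = 23.5 + (5/24)q gives q* = 180 and p* = 61.
With the rebate, buyers effectively pay pb = ps − 34, where ps is the price sellers receive.
On the curves, pb = 151 - 0.5q and ps = 23.5 + (5/24)q; the wedge ps − pb = 34 gives 23.5 + (5/24)q − (151 - 0.5q) = 34, so q' = 228.
Then pb = 151 − 0.5·228 = 37 and ps = 23.5 + (5/24)·228 = 71.
Government outlay = subsidy × quantity = 34 × 228 = 7752.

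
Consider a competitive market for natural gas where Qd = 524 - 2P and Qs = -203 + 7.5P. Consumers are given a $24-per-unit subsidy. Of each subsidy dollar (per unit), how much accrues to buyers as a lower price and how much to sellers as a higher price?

Buyers gain 360/19 per unit; sellers gain 96/19 per unit

Pre-subsidy: 524 - 2P = -203 + 7.5P gives P* = 1454/19, Q* = 7048/19.
With the rebate, buyers effectively pay Pb = Ps − 24, where Ps is the price sellers receive.
Demand in terms of Ps becomes Qd = 524 − 2(Ps − 24) = 572 - 2Ps. Setting this equal to supply: 572 - 2Ps = -203 + 7.5Ps, so Ps = 1550/19.
Buyers pay Pb = 1550/19 − 24 = 1094/19; Q' = -203 + 7.5·(1550/19) = 7768/19.
Buyers' price falls by P* − Pb = 1454/19 − 1094/19 = 360/19; sellers' price rises by Ps − P* = 1550/19 − 1454/19 = 96/19.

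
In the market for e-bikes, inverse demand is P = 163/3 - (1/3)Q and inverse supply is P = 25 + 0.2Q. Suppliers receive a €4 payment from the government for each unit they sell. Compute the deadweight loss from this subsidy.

Pre-subsidy: 163/3 - (1/3)Q = 25 + 0.2Q gives Q* = 55 and P* = 36.
With the subsidy, sellers receive Ps = Pb + 4 for each unit, where Pb is the price buyers pay.
On the curves, Pb = 163/3 - (1/3)Q and Ps = 25 + 0.2Q; the wedge Ps − Pb = 4 gives 25 + 0.2Q − (163/3 - (1/3)Q) = 4, so Q' = 62.5.
Then Pb = 163/3 − (1/3)·62.5 = 33.5 and Ps = 25 + 0.2·62.5 = 37.5.
The subsidy expands output by 62.5 − 55 = 7.5 past the efficient level; on those units the gap between marginal cost and willingness to pay runs from 0 up to 4.
DWL = ½ × 4 × 7.5 = 15.

Deadweight loss = €15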